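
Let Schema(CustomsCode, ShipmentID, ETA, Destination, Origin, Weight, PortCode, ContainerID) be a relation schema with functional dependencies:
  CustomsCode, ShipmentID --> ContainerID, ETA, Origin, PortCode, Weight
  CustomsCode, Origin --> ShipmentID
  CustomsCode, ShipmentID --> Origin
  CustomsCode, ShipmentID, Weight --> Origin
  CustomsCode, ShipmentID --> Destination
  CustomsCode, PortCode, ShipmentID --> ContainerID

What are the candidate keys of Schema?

{CustomsCode, Origin}, {CustomsCode, ShipmentID}

No FD produces {CustomsCode}, so it must be in every candidate key.
{CustomsCode, Origin}⁺ = {ContainerID, CustomsCode, Destination, ETA, Origin, PortCode, ShipmentID, Weight} — all of the relation — so {CustomsCode, Origin} is a candidate key.
{CustomsCode, ShipmentID}⁺ = {ContainerID, CustomsCode, Destination, ETA, Origin, PortCode, ShipmentID, Weight} — all of the relation — so {CustomsCode, ShipmentID} is a candidate key.
No proper subset of any of these is a key, and no other minimal superkey exists.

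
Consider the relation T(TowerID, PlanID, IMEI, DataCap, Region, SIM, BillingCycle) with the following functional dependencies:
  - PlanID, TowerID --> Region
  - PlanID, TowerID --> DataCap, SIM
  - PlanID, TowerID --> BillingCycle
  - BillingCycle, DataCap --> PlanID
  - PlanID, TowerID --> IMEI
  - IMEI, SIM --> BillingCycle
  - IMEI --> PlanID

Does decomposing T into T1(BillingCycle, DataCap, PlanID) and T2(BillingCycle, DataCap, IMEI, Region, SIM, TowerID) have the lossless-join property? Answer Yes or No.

The shared attributes are {BillingCycle, DataCap} and {BillingCycle, DataCap}⁺ = {BillingCycle, DataCap, PlanID}.
Since T1 ⊆ {BillingCycle, DataCap, PlanID}, the intersection is a superkey of T1; the decomposition is lossless.

Yes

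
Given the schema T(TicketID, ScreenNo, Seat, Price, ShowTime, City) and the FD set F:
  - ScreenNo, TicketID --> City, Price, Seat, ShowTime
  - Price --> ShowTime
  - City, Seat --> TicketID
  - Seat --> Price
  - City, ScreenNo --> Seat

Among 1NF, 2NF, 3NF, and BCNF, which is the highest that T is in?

Candidate keys: {City, ScreenNo}, {ScreenNo, TicketID}. Prime attributes: {City, ScreenNo, TicketID}.
Price --> ShowTime: {Price}⁺ = {Price, ShowTime}, which is not all of the attributes, so the left side is not a superkey — BCNF is violated.
Price --> ShowTime determines the non-prime attribute {ShowTime} from a non-superkey — 3NF is violated.
Checking every proper subset of each key, none determines a non-prime attribute — 2NF is satisfied.

2NF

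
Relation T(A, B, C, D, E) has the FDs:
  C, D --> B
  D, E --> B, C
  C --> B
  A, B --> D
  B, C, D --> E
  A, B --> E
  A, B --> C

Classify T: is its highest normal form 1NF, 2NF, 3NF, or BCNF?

3NF

Candidate keys: {A, B}, {A, C}, {A, D, E}. Prime attributes: {A, B, C, D, E}.
For C, D --> B we have {C, D}⁺ = {B, C, D, E}; {C, D} is not a superkey, so BCNF fails.
Since {B} ⊆ prime attributes and every other non-superkey FD also has a prime right side, the schema is in 3NF.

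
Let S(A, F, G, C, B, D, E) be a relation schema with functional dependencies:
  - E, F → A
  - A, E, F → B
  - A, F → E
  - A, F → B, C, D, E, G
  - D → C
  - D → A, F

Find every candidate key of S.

{A, F}, {D}, {E, F}

{D} is a candidate key since {D}⁺ = {A, B, C, D, E, F, G} covers every attribute.
{A, F} is a candidate key since {A, F}⁺ = {A, B, C, D, E, F, G} covers every attribute.
{E, F} is a candidate key since {E, F}⁺ = {A, B, C, D, E, F, G} covers every attribute.
No proper subset of any of these is a key, and no other minimal superkey exists.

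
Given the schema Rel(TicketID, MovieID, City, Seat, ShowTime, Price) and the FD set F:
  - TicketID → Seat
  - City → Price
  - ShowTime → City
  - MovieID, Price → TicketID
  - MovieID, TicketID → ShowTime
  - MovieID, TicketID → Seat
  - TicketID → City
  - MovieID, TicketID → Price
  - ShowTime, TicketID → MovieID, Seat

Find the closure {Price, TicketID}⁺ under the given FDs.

Start with {Price, TicketID}.
TicketID → Seat applies; add {Seat} → now {Price, Seat, TicketID}.
TicketID → City applies; add {City} → now {City, Price, Seat, TicketID}.
No further FD applies.

{City, Price, Seat, TicketID}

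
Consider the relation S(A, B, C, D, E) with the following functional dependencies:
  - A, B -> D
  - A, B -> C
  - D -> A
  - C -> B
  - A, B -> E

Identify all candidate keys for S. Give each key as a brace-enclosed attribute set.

{A, B}, {A, C}, {B, D}, {C, D}

Closure of {A, B} is {A, B, C, D, E}, the whole schema; {A, B} is a candidate key.
Closure of {A, C} is {A, B, C, D, E}, the whole schema; {A, C} is a candidate key.
Closure of {B, D} is {A, B, C, D, E}, the whole schema; {B, D} is a candidate key.
Closure of {C, D} is {A, B, C, D, E}, the whole schema; {C, D} is a candidate key.
These are minimal and exhaustive — every other superkey contains one of them.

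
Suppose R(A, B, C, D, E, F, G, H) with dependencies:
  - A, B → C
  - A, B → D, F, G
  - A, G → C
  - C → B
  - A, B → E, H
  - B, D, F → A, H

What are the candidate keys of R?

Closure of {A, B} is {A, B, C, D, E, F, G, H}, the whole schema; {A, B} is a candidate key.
Closure of {A, C} is {A, B, C, D, E, F, G, H}, the whole schema; {A, C} is a candidate key.
Closure of {A, G} is {A, B, C, D, E, F, G, H}, the whole schema; {A, G} is a candidate key.
Closure of {B, D, F} is {A, B, C, D, E, F, G, H}, the whole schema; {B, D, F} is a candidate key.
Closure of {C, D, F} is {A, B, C, D, E, F, G, H}, the whole schema; {C, D, F} is a candidate key.
No proper subset of any of these is a key, and no other minimal superkey exists.

{A, B}, {A, C}, {A, G}, {B, D, F}, {C, D, F}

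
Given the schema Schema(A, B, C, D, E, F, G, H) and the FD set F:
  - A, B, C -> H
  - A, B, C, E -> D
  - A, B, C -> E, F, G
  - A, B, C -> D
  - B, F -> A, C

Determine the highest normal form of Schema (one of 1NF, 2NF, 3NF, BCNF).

Candidate keys: {A, B, C}, {B, F}. Prime attributes: {A, B, C, F}.
Every FD has a superkey on the left, so the relation is in BCNF.

BCNF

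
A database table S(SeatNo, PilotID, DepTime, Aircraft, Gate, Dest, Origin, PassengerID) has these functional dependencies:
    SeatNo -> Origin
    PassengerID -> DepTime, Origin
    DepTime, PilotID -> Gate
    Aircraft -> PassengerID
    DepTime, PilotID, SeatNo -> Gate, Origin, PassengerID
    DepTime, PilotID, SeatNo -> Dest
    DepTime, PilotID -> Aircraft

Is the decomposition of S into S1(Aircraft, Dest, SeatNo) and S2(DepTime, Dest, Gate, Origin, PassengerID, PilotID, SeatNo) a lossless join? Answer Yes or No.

No

S1 ∩ S2 = {Dest, SeatNo}; its closure under F is {Dest, Origin, SeatNo}.
S1 ⊄ {Dest, Origin, SeatNo} and S2 ⊄ {Dest, Origin, SeatNo}, so the split is lossy.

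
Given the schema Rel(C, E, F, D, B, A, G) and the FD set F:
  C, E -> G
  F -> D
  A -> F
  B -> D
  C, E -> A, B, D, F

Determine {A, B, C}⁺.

{A, B, C, D, F}

Start with {A, B, C}.
A -> F applies; add {F} → now {A, B, C, F}.
B -> D applies; add {D} → now {A, B, C, D, F}.
No further FD applies.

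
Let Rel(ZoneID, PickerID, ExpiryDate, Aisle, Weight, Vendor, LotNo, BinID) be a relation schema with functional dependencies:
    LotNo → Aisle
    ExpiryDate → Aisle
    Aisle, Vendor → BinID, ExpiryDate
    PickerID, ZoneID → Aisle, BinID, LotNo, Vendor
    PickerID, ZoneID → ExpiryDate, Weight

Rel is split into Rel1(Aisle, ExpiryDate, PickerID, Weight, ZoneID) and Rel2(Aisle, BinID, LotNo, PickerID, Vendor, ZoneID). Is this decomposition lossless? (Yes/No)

Yes

Common attributes: {Aisle, PickerID, ZoneID}; their closure is {Aisle, BinID, ExpiryDate, LotNo, PickerID, Vendor, Weight, ZoneID}.
Rel1 is contained in that closure, so Rel1 ∩ Rel2 → Rel1 holds and the join is lossless.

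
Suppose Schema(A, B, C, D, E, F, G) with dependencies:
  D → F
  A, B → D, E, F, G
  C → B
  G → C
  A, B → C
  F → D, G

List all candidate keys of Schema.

Attributes never on any right-hand side: {A} — every candidate key must contain it.
{A, B}⁺ = {A, B, C, D, E, F, G}, which is every attribute, so {A, B} is a candidate key.
{A, C}⁺ = {A, B, C, D, E, F, G}, which is every attribute, so {A, C} is a candidate key.
{A, D}⁺ = {A, B, C, D, E, F, G}, which is every attribute, so {A, D} is a candidate key.
{A, F}⁺ = {A, B, C, D, E, F, G}, which is every attribute, so {A, F} is a candidate key.
{A, G}⁺ = {A, B, C, D, E, F, G}, which is every attribute, so {A, G} is a candidate key.
These are minimal and exhaustive — every other superkey contains one of them.

{A, B}, {A, C}, {A, D}, {A, F}, {A, G}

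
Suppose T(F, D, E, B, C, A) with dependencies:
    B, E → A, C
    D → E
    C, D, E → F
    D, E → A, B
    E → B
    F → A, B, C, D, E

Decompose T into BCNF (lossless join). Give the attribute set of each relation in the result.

Candidate keys of the original relation: {D}, {F}.
Within {A, B, C, D, E, F}: {B, E}⁺ ∩ {A, B, C, D, E, F} = {A, B, C, E}, not the whole set, so B, E → A, C violates BCNF; decompose into {A, B, C, E} and {B, D, E, F}.
{A, B, C, E} is in BCNF.
Within {B, D, E, F}: {E}⁺ ∩ {B, D, E, F} = {B, E}, not the whole set, so E → B violates BCNF; decompose into {B, E} and {D, E, F}.
{B, E} is in BCNF.
{D, E, F} is in BCNF.

{A, B, C, E}; {D, E, F}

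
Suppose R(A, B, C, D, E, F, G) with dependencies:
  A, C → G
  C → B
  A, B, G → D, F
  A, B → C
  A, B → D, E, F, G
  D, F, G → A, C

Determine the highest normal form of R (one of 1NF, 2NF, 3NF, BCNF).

3NF

Candidate keys: {A, B}, {A, C}, {D, F, G}. Prime attributes: {A, B, C, D, F, G}.
For C → B we have {C}⁺ = {B, C}; {C} is not a superkey, so BCNF fails.
Its right-hand attributes {B} are all prime, as are those of every other non-superkey FD — the relation is in 3NF.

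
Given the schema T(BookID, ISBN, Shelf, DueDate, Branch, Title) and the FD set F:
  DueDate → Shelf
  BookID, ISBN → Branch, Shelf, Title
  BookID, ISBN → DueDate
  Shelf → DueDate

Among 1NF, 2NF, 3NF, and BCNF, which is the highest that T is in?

Candidate key: {BookID, ISBN}. Prime attributes: {BookID, ISBN}.
For DueDate → Shelf we have {DueDate}⁺ = {DueDate, Shelf}; {DueDate} is not a superkey, so BCNF fails.
DueDate → Shelf determines the non-prime attribute {Shelf} from a non-superkey — 3NF is violated.
No proper subset of a key has a non-prime attribute in its closure, so there is no partial dependency; 2NF holds.

2NF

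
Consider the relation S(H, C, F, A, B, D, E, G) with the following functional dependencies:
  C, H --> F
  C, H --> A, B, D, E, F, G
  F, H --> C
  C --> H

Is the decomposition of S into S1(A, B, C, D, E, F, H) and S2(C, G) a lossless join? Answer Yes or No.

Yes

Common attributes: {C}; their closure is {A, B, C, D, E, F, G, H}.
Since S1 ⊆ {A, B, C, D, E, F, G, H}, the intersection is a superkey of S1; the decomposition is lossless.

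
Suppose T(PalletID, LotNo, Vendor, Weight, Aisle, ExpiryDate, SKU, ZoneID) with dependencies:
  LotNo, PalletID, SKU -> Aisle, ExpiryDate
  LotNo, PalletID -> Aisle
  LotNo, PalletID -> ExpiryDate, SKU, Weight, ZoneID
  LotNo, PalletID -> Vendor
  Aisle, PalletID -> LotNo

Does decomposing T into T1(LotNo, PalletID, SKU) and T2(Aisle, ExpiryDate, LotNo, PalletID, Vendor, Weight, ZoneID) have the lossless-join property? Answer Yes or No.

Yes

The shared attributes are {LotNo, PalletID} and {LotNo, PalletID}⁺ = {Aisle, ExpiryDate, LotNo, PalletID, SKU, Vendor, Weight, ZoneID}.
This includes all of T1, so the common attributes are a superkey of T1 — the join is lossless.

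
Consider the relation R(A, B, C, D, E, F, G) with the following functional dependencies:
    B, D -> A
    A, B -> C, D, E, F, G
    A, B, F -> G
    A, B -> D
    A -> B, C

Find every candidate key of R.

{A}, {B, D}

{A}⁺ = {A, B, C, D, E, F, G} — all of the relation — so {A} is a candidate key.
{B, D}⁺ = {A, B, C, D, E, F, G} — all of the relation — so {B, D} is a candidate key.
These are minimal and exhaustive — every other superkey contains one of them.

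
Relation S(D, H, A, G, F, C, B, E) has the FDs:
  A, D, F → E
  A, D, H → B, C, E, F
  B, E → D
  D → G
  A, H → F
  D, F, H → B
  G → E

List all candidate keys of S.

{A, B, E, H}, {A, B, G, H}, {A, D, H}

No FD produces {A, H}, so they must be in every candidate key.
{A, D, H}⁺ = {A, B, C, D, E, F, G, H} — all of the relation — so {A, D, H} is a candidate key.
{A, B, E, H}⁺ = {A, B, C, D, E, F, G, H} — all of the relation — so {A, B, E, H} is a candidate key.
{A, B, G, H}⁺ = {A, B, C, D, E, F, G, H} — all of the relation — so {A, B, G, H} is a candidate key.
These are minimal and exhaustive — every other superkey contains one of them.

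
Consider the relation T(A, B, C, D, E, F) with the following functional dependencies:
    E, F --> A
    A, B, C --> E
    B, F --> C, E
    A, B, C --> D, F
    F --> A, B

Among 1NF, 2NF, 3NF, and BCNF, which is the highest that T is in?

Candidate keys: {A, B, C}, {F}. Prime attributes: {A, B, C, F}.
The left-hand side of every FD is a superkey, so BCNF is satisfied.

BCNF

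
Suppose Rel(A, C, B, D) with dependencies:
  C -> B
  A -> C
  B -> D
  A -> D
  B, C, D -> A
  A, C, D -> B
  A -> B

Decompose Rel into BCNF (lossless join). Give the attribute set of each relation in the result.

Candidate keys of the original relation: {A}, {C}.
{A, B, C, D}: {B} determines {B, D} here but is not a superkey — split on B -> D, giving {B, D} and {A, B, C}.
{B, D}: every determinant is a superkey — BCNF.
{A, B, C}: every determinant is a superkey — BCNF.

{A, B, C}; {B, D}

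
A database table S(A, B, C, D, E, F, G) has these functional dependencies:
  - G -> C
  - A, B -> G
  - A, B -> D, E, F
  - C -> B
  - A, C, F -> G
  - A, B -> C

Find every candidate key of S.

{A, B}, {A, C}, {A, G}

Attributes never on any right-hand side: {A} — every candidate key must contain it.
Closure of {A, B} is {A, B, C, D, E, F, G}, the whole schema; {A, B} is a candidate key.
Closure of {A, C} is {A, B, C, D, E, F, G}, the whole schema; {A, C} is a candidate key.
Closure of {A, G} is {A, B, C, D, E, F, G}, the whole schema; {A, G} is a candidate key.
No proper subset of any of these is a key, and no other minimal superkey exists.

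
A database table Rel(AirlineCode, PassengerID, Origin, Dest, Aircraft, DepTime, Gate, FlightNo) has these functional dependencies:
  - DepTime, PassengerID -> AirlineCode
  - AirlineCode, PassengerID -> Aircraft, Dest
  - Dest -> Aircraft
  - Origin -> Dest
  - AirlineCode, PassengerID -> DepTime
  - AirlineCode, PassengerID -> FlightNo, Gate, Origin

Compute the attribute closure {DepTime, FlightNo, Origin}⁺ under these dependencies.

{Aircraft, DepTime, Dest, FlightNo, Origin}

Start with {DepTime, FlightNo, Origin}.
Origin -> Dest applies; add {Dest} → now {DepTime, Dest, FlightNo, Origin}.
Dest -> Aircraft applies; add {Aircraft} → now {Aircraft, DepTime, Dest, FlightNo, Origin}.
No further FD applies.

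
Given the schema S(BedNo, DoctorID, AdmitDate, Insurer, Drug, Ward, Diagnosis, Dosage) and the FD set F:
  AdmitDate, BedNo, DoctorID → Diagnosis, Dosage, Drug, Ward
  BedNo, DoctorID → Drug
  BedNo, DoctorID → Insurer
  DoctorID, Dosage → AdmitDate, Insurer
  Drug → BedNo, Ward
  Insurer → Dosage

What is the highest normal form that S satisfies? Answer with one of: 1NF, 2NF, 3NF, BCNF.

Candidate keys: {BedNo, DoctorID}, {DoctorID, Drug}. Prime attributes: {BedNo, DoctorID, Drug}.
DoctorID, Dosage → AdmitDate, Insurer breaks BCNF: {DoctorID, Dosage}⁺ = {AdmitDate, DoctorID, Dosage, Insurer}, so {DoctorID, Dosage} is not a superkey.
DoctorID, Dosage → AdmitDate, Insurer has non-prime {AdmitDate, Insurer} on the right and a non-superkey on the left, so 3NF fails.
Since {Drug} ⊂ {DoctorID, Drug} and {Drug}⁺ ⊇ {Ward} with {Ward} non-prime, there is a partial dependency; 2NF fails.

1NF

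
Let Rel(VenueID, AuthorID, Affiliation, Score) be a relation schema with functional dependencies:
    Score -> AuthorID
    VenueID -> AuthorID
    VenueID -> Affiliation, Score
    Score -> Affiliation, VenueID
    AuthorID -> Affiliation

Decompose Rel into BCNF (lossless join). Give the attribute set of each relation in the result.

{Affiliation, AuthorID}; {AuthorID, Score, VenueID}

Candidate keys of the original relation: {Score}, {VenueID}.
{Affiliation, AuthorID, Score, VenueID}: {AuthorID} determines {Affiliation, AuthorID} here but is not a superkey — split on AuthorID -> Affiliation, giving {Affiliation, AuthorID} and {AuthorID, Score, VenueID}.
{Affiliation, AuthorID} has no BCNF violation.
{AuthorID, Score, VenueID} has no BCNF violation.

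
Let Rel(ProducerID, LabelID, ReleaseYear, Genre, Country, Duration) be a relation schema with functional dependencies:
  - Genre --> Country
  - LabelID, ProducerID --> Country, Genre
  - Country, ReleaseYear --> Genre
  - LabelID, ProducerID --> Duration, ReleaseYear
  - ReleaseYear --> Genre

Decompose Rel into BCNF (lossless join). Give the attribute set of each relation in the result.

Candidate key of the original relation: {LabelID, ProducerID}.
{Country, Duration, Genre, LabelID, ProducerID, ReleaseYear}: {Genre} determines {Country, Genre} here but is not a superkey — split on Genre --> Country, giving {Country, Genre} and {Duration, Genre, LabelID, ProducerID, ReleaseYear}.
{Country, Genre}: every determinant is a superkey — BCNF.
{Duration, Genre, LabelID, ProducerID, ReleaseYear}: {ReleaseYear} determines {Genre, ReleaseYear} here but is not a superkey — split on ReleaseYear --> Genre, giving {Genre, ReleaseYear} and {Duration, LabelID, ProducerID, ReleaseYear}.
{Genre, ReleaseYear}: every determinant is a superkey — BCNF.
{Duration, LabelID, ProducerID, ReleaseYear}: every determinant is a superkey — BCNF.

{Country, Genre}; {Duration, LabelID, ProducerID, ReleaseYear}; {Genre, ReleaseYear}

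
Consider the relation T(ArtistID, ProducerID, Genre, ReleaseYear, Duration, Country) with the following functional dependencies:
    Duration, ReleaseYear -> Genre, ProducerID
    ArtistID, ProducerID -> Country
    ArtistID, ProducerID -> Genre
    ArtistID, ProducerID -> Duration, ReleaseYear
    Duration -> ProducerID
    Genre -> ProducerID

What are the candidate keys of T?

{ArtistID, Duration}, {ArtistID, Genre}, {ArtistID, ProducerID}

{ArtistID} never appears on the right of any FD, so every key must include it.
Closure of {ArtistID, Duration} is {ArtistID, Country, Duration, Genre, ProducerID, ReleaseYear}, the whole schema; {ArtistID, Duration} is a candidate key.
Closure of {ArtistID, Genre} is {ArtistID, Country, Duration, Genre, ProducerID, ReleaseYear}, the whole schema; {ArtistID, Genre} is a candidate key.
Closure of {ArtistID, ProducerID} is {ArtistID, Country, Duration, Genre, ProducerID, ReleaseYear}, the whole schema; {ArtistID, ProducerID} is a candidate key.
These are minimal and exhaustive — every other superkey contains one of them.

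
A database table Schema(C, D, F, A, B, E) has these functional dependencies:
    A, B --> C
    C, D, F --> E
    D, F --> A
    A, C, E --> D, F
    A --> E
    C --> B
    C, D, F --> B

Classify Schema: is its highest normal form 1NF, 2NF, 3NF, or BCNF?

Candidate keys: {A, B}, {A, C}, {B, D, F}, {C, D, F}. Prime attributes: {A, B, C, D, F}.
For D, F --> A we have {D, F}⁺ = {A, D, E, F}; {D, F} is not a superkey, so BCNF fails.
A --> E has non-prime {E} on the right and a non-superkey on the left, so 3NF fails.
{A} is a proper subset of the key {A, B}, and {A}⁺ contains the non-prime attribute {E} — a partial dependency, so 2NF is violated.

1NF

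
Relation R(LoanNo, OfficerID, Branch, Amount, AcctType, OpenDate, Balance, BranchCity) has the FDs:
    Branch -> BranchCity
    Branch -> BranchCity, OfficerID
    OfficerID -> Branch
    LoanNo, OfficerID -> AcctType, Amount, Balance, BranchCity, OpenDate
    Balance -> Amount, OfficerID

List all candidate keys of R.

Attributes never on any right-hand side: {LoanNo} — every candidate key must contain it.
{Balance, LoanNo}⁺ = {AcctType, Amount, Balance, Branch, BranchCity, LoanNo, OfficerID, OpenDate}, which is every attribute, so {Balance, LoanNo} is a candidate key.
{Branch, LoanNo}⁺ = {AcctType, Amount, Balance, Branch, BranchCity, LoanNo, OfficerID, OpenDate}, which is every attribute, so {Branch, LoanNo} is a candidate key.
{LoanNo, OfficerID}⁺ = {AcctType, Amount, Balance, Branch, BranchCity, LoanNo, OfficerID, OpenDate}, which is every attribute, so {LoanNo, OfficerID} is a candidate key.
No proper subset of any of these is a key, and no other minimal superkey exists.

{Balance, LoanNo}, {Branch, LoanNo}, {LoanNo, OfficerID}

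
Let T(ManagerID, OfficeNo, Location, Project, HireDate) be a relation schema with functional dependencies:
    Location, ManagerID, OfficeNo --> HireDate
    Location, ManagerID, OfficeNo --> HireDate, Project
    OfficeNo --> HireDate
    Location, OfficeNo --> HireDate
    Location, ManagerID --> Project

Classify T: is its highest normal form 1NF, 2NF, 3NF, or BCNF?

1NF

Candidate key: {Location, ManagerID, OfficeNo}. Prime attributes: {Location, ManagerID, OfficeNo}.
OfficeNo --> HireDate: {OfficeNo}⁺ = {HireDate, OfficeNo}, which is not all of the attributes, so the left side is not a superkey — BCNF is violated.
OfficeNo --> HireDate has non-prime {HireDate} on the right and a non-superkey on the left, so 3NF fails.
{OfficeNo} is a proper subset of the key {Location, ManagerID, OfficeNo}, and {OfficeNo}⁺ contains the non-prime attribute {HireDate} — a partial dependency, so 2NF is violated.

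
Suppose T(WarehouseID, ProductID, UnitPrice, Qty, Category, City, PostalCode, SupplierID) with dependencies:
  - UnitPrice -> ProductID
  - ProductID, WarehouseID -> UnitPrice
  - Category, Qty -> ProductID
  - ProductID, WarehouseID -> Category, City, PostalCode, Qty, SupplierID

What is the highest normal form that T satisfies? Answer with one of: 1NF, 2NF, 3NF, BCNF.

3NF

Candidate keys: {Category, Qty, WarehouseID}, {ProductID, WarehouseID}, {UnitPrice, WarehouseID}. Prime attributes: {Category, ProductID, Qty, UnitPrice, WarehouseID}.
UnitPrice -> ProductID breaks BCNF: {UnitPrice}⁺ = {ProductID, UnitPrice}, so {UnitPrice} is not a superkey.
But every attribute on its right side ({ProductID}) is prime, and the same holds for every other non-superkey FD, so 3NF still holds.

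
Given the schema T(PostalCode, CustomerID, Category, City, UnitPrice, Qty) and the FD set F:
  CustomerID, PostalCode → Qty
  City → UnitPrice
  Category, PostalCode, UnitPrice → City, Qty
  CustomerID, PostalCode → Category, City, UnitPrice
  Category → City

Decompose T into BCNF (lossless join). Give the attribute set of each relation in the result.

{Category, City}; {Category, CustomerID, PostalCode}; {Category, PostalCode, Qty}; {City, UnitPrice}

Candidate key of the original relation: {CustomerID, PostalCode}.
Within {Category, City, CustomerID, PostalCode, Qty, UnitPrice}: {City}⁺ ∩ {Category, City, CustomerID, PostalCode, Qty, UnitPrice} = {City, UnitPrice}, not the whole set, so City → UnitPrice violates BCNF; decompose into {City, UnitPrice} and {Category, City, CustomerID, PostalCode, Qty}.
{City, UnitPrice} has no BCNF violation.
Within {Category, City, CustomerID, PostalCode, Qty}: {Category}⁺ ∩ {Category, City, CustomerID, PostalCode, Qty} = {Category, City}, not the whole set, so Category → City violates BCNF; decompose into {Category, City} and {Category, CustomerID, PostalCode, Qty}.
{Category, City} has no BCNF violation.
Within {Category, CustomerID, PostalCode, Qty}: {Category, PostalCode}⁺ ∩ {Category, CustomerID, PostalCode, Qty} = {Category, PostalCode, Qty}, not the whole set, so Category, PostalCode → Qty violates BCNF; decompose into {Category, PostalCode, Qty} and {Category, CustomerID, PostalCode}.
{Category, PostalCode, Qty} has no BCNF violation.
{Category, CustomerID, PostalCode} has no BCNF violation.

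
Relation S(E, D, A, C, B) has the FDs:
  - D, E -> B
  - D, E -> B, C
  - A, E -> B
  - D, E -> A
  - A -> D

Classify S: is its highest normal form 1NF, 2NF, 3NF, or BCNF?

3NF

Candidate keys: {A, E}, {D, E}. Prime attributes: {A, D, E}.
A -> D breaks BCNF: {A}⁺ = {A, D}, so {A} is not a superkey.
Its right-hand attributes {D} are all prime, as are those of every other non-superkey FD — the relation is in 3NF.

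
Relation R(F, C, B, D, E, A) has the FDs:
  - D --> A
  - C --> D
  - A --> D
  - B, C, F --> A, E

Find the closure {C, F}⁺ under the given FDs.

{A, C, D, F}

Start with {C, F}.
C --> D applies; add {D} → now {C, D, F}.
D --> A applies; add {A} → now {A, C, D, F}.
No further FD applies.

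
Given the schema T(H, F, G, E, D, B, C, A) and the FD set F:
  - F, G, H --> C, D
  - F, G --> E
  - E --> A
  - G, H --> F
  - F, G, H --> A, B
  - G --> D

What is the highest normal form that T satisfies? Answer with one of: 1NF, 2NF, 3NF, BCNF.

Candidate key: {G, H}. Prime attributes: {G, H}.
For F, G --> E we have {F, G}⁺ = {A, D, E, F, G}; {F, G} is not a superkey, so BCNF fails.
Because {E} is non-prime and the left side of F, G --> E is not a superkey, the relation is not in 3NF.
Since {G} ⊂ {G, H} and {G}⁺ ⊇ {D} with {D} non-prime, there is a partial dependency; 2NF fails.

1NF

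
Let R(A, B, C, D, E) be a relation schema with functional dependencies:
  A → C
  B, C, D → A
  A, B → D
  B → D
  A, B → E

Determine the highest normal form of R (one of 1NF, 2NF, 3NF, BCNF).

Candidate keys: {A, B}, {B, C}. Prime attributes: {A, B, C}.
A → C breaks BCNF: {A}⁺ = {A, C}, so {A} is not a superkey.
B → D determines the non-prime attribute {D} from a non-superkey — 3NF is violated.
Since {B} ⊂ {A, B} and {B}⁺ ⊇ {D} with {D} non-prime, there is a partial dependency; 2NF fails.

1NF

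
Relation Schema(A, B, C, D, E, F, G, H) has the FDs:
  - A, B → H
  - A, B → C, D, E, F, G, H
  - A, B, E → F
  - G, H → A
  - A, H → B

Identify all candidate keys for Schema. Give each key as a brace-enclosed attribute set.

{A, B}⁺ = {A, B, C, D, E, F, G, H}, which is every attribute, so {A, B} is a candidate key.
{A, H}⁺ = {A, B, C, D, E, F, G, H}, which is every attribute, so {A, H} is a candidate key.
{G, H}⁺ = {A, B, C, D, E, F, G, H}, which is every attribute, so {G, H} is a candidate key.
These are minimal and exhaustive — every other superkey contains one of them.

{A, B}, {A, H}, {G, H}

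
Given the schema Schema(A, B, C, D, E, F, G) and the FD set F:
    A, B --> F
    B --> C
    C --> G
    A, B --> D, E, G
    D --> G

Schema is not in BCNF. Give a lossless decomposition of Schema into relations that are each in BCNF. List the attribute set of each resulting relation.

Candidate key of the original relation: {A, B}.
Within {A, B, C, D, E, F, G}: {B}⁺ ∩ {A, B, C, D, E, F, G} = {B, C, G}, not the whole set, so B --> C, G violates BCNF; decompose into {B, C, G} and {A, B, D, E, F}.
Within {B, C, G}: {C}⁺ ∩ {B, C, G} = {C, G}, not the whole set, so C --> G violates BCNF; decompose into {C, G} and {B, C}.
{C, G} is in BCNF.
{B, C} is in BCNF.
{A, B, D, E, F} is in BCNF.

{A, B, D, E, F}; {B, C}; {C, G}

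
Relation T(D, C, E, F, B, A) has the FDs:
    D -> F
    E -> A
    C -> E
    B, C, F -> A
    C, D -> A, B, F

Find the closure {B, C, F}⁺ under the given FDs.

{A, B, C, E, F}

Start with {B, C, F}.
C -> E applies; add {E} → now {B, C, E, F}.
B, C, F -> A applies; add {A} → now {A, B, C, E, F}.
No further FD applies.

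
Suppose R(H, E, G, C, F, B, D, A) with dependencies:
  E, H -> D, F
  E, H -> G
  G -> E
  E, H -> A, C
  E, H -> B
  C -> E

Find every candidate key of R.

Attributes never on any right-hand side: {H} — every candidate key must contain it.
Closure of {C, H} is {A, B, C, D, E, F, G, H}, the whole schema; {C, H} is a candidate key.
Closure of {E, H} is {A, B, C, D, E, F, G, H}, the whole schema; {E, H} is a candidate key.
Closure of {G, H} is {A, B, C, D, E, F, G, H}, the whole schema; {G, H} is a candidate key.
Any other superkey properly contains one of these, so there are no further candidate keys.

{C, H}, {E, H}, {G, H}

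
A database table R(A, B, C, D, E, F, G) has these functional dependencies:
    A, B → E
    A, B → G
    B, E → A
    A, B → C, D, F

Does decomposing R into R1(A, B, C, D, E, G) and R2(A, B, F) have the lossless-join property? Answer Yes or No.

Yes

The shared attributes are {A, B} and {A, B}⁺ = {A, B, C, D, E, F, G}.
Since R1 ⊆ {A, B, C, D, E, F, G}, the intersection is a superkey of R1; the decomposition is lossless.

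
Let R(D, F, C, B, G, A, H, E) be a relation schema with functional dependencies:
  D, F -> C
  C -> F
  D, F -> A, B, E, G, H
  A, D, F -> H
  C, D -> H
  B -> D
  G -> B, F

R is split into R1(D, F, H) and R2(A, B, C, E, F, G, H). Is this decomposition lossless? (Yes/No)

No

Common attributes: {F, H}; their closure is {F, H}.
R1 ⊄ {F, H} and R2 ⊄ {F, H}, so the split is lossy.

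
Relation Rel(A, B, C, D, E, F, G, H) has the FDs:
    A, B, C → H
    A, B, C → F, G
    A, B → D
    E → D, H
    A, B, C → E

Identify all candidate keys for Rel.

{A, B, C}

No FD produces {A, B, C}, so they must be in every candidate key.
{A, B, C}⁺ = {A, B, C, D, E, F, G, H} — all of the relation — so {A, B, C} is a candidate key.
No other minimal set has full closure, so this is the only candidate key.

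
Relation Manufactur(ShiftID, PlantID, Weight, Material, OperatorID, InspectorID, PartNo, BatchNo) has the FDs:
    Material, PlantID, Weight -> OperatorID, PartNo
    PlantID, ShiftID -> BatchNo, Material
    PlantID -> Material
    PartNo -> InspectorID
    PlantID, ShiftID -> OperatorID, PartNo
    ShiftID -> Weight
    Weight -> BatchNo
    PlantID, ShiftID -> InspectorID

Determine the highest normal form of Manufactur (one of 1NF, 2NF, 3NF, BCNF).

Candidate key: {PlantID, ShiftID}. Prime attributes: {PlantID, ShiftID}.
For Material, PlantID, Weight -> OperatorID, PartNo we have {Material, PlantID, Weight}⁺ = {BatchNo, InspectorID, Material, OperatorID, PartNo, PlantID, Weight}; {Material, PlantID, Weight} is not a superkey, so BCNF fails.
Material, PlantID, Weight -> OperatorID, PartNo has non-prime {OperatorID, PartNo} on the right and a non-superkey on the left, so 3NF fails.
The proper key subset {PlantID} of {PlantID, ShiftID} determines non-prime {Material}, so the relation is not even in 2NF.

1NF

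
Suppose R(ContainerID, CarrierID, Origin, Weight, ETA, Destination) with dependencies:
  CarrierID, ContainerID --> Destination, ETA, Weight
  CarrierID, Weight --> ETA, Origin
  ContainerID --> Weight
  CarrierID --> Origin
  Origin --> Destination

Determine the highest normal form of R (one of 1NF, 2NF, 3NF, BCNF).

Candidate key: {CarrierID, ContainerID}. Prime attributes: {CarrierID, ContainerID}.
CarrierID, Weight --> ETA, Origin breaks BCNF: {CarrierID, Weight}⁺ = {CarrierID, Destination, ETA, Origin, Weight}, so {CarrierID, Weight} is not a superkey.
Because {ETA, Origin} are non-prime and the left side of CarrierID, Weight --> ETA, Origin is not a superkey, the relation is not in 3NF.
The proper key subset {CarrierID} of {CarrierID, ContainerID} determines non-prime {Destination, Origin}, so the relation is not even in 2NF.

1NF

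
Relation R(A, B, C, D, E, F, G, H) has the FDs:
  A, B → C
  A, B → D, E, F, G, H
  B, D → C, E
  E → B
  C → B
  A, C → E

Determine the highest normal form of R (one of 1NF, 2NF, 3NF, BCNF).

3NF

Candidate keys: {A, B}, {A, C}, {A, E}. Prime attributes: {A, B, C, E}.
For B, D → C, E we have {B, D}⁺ = {B, C, D, E}; {B, D} is not a superkey, so BCNF fails.
But every attribute on its right side ({C, E}) is prime, and the same holds for every other non-superkey FD, so 3NF still holds.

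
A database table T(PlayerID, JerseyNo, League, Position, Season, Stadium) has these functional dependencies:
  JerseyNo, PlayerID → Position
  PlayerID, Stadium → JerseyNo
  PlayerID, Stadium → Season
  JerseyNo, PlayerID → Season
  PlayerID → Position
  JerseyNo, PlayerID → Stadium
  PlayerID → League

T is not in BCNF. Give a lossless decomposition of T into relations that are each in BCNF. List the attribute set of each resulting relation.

Candidate keys of the original relation: {JerseyNo, PlayerID}, {PlayerID, Stadium}.
Within {JerseyNo, League, PlayerID, Position, Season, Stadium}: {PlayerID}⁺ ∩ {JerseyNo, League, PlayerID, Position, Season, Stadium} = {League, PlayerID, Position}, not the whole set, so PlayerID → League, Position violates BCNF; decompose into {League, PlayerID, Position} and {JerseyNo, PlayerID, Season, Stadium}.
{League, PlayerID, Position}: every determinant is a superkey — BCNF.
{JerseyNo, PlayerID, Season, Stadium}: every determinant is a superkey — BCNF.

{JerseyNo, PlayerID, Season, Stadium}; {League, PlayerID, Position}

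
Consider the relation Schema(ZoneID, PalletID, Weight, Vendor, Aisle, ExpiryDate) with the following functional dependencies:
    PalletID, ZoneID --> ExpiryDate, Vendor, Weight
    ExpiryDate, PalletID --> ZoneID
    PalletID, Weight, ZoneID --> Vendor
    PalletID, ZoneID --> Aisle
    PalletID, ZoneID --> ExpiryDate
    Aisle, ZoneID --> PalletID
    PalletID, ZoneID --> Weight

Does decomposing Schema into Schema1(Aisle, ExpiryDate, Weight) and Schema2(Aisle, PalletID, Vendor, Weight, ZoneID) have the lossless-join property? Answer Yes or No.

Schema1 ∩ Schema2 = {Aisle, Weight}; its closure under F is {Aisle, Weight}.
Schema1 ⊄ {Aisle, Weight} and Schema2 ⊄ {Aisle, Weight}, so the split is lossy.

No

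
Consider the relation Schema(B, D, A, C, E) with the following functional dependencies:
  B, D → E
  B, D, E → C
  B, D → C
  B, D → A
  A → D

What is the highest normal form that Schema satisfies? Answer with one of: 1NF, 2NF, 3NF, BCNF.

3NF

Candidate keys: {A, B}, {B, D}. Prime attributes: {A, B, D}.
A → D: {A}⁺ = {A, D}, which is not all of the attributes, so the left side is not a superkey — BCNF is violated.
Its right-hand attributes {D} are all prime, as are those of every other non-superkey FD — the relation is in 3NF.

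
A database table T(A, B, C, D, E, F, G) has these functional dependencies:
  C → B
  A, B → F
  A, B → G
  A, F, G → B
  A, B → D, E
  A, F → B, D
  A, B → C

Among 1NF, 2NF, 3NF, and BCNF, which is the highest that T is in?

Candidate keys: {A, B}, {A, C}, {A, F}. Prime attributes: {A, B, C, F}.
For C → B we have {C}⁺ = {B, C}; {C} is not a superkey, so BCNF fails.
Its right-hand attributes {B} are all prime, as are those of every other non-superkey FD — the relation is in 3NF.

3NF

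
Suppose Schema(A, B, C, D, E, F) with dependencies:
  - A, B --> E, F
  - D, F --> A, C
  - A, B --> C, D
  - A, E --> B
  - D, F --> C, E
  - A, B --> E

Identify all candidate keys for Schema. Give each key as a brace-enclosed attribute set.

Closure of {A, B} is {A, B, C, D, E, F}, the whole schema; {A, B} is a candidate key.
Closure of {A, E} is {A, B, C, D, E, F}, the whole schema; {A, E} is a candidate key.
Closure of {D, F} is {A, B, C, D, E, F}, the whole schema; {D, F} is a candidate key.
No proper subset of any of these is a key, and no other minimal superkey exists.

{A, B}, {A, E}, {D, F}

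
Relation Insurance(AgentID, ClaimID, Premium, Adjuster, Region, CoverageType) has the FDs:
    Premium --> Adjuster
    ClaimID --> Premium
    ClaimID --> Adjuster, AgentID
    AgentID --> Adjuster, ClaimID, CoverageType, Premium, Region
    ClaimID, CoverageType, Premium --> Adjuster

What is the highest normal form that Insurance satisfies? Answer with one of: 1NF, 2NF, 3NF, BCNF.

Candidate keys: {AgentID}, {ClaimID}. Prime attributes: {AgentID, ClaimID}.
Premium --> Adjuster: {Premium}⁺ = {Adjuster, Premium}, which is not all of the attributes, so the left side is not a superkey — BCNF is violated.
Because {Adjuster} is non-prime and the left side of Premium --> Adjuster is not a superkey, the relation is not in 3NF.
Every candidate key is a single attribute, so no partial dependency is possible; 2NF holds.

2NF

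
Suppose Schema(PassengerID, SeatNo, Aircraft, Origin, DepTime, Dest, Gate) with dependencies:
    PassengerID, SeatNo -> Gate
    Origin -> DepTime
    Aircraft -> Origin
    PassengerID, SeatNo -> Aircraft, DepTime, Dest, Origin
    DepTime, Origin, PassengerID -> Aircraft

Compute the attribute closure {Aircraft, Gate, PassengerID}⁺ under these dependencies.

{Aircraft, DepTime, Gate, Origin, PassengerID}

Start with {Aircraft, Gate, PassengerID}.
Aircraft -> Origin applies; add {Origin} → now {Aircraft, Gate, Origin, PassengerID}.
Origin -> DepTime applies; add {DepTime} → now {Aircraft, DepTime, Gate, Origin, PassengerID}.
No further FD applies.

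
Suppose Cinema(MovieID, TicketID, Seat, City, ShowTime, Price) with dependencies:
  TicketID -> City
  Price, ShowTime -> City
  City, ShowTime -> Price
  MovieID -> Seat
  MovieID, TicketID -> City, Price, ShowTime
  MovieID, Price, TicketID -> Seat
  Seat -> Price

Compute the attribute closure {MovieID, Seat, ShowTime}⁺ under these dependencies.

Start with {MovieID, Seat, ShowTime}.
Seat -> Price applies; add {Price} → now {MovieID, Price, Seat, ShowTime}.
Price, ShowTime -> City applies; add {City} → now {City, MovieID, Price, Seat, ShowTime}.
No further FD applies.

{City, MovieID, Price, Seat, ShowTime}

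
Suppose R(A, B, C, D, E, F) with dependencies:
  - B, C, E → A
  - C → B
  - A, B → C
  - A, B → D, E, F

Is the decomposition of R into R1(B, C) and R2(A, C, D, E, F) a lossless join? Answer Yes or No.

Yes

The shared attributes are {C} and {C}⁺ = {B, C}.
R1 is contained in that closure, so R1 ∩ R2 → R1 holds and the join is lossless.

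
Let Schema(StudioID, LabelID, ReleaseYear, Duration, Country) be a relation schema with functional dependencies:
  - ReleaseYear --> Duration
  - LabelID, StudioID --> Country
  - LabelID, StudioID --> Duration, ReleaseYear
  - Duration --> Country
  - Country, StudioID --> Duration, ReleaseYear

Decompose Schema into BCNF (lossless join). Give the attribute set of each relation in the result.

Candidate key of the original relation: {LabelID, StudioID}.
{Country, Duration, LabelID, ReleaseYear, StudioID}: {ReleaseYear} determines {Country, Duration, ReleaseYear} here but is not a superkey — split on ReleaseYear --> Country, Duration, giving {Country, Duration, ReleaseYear} and {LabelID, ReleaseYear, StudioID}.
{Country, Duration, ReleaseYear}: {Duration} determines {Country, Duration} here but is not a superkey — split on Duration --> Country, giving {Country, Duration} and {Duration, ReleaseYear}.
{Country, Duration} has no BCNF violation.
{Duration, ReleaseYear} has no BCNF violation.
{LabelID, ReleaseYear, StudioID} has no BCNF violation.

{Country, Duration}; {Duration, ReleaseYear}; {LabelID, ReleaseYear, StudioID}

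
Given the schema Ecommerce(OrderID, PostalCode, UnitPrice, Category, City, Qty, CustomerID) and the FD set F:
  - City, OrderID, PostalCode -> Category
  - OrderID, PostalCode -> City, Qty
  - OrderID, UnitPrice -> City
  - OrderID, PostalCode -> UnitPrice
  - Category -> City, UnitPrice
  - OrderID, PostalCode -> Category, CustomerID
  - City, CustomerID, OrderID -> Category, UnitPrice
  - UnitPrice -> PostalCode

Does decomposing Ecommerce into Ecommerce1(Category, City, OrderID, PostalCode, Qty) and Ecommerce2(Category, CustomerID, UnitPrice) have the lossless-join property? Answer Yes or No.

Ecommerce1 ∩ Ecommerce2 = {Category}; its closure under F is {Category, City, PostalCode, UnitPrice}.
Neither Ecommerce1 nor Ecommerce2 is contained in that closure, so the decomposition is lossy.

No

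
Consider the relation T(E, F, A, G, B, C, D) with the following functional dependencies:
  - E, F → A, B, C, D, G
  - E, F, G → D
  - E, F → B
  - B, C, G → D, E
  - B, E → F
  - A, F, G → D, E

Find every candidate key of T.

Closure of {B, E} is {A, B, C, D, E, F, G}, the whole schema; {B, E} is a candidate key.
Closure of {E, F} is {A, B, C, D, E, F, G}, the whole schema; {E, F} is a candidate key.
Closure of {A, F, G} is {A, B, C, D, E, F, G}, the whole schema; {A, F, G} is a candidate key.
Closure of {B, C, G} is {A, B, C, D, E, F, G}, the whole schema; {B, C, G} is a candidate key.
Any other superkey properly contains one of these, so there are no further candidate keys.

{A, F, G}, {B, C, G}, {B, E}, {E, F}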